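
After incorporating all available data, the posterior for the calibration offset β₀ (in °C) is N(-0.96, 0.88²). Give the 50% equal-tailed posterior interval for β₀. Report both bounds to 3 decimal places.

[-1.554, -0.366]

The posterior is symmetric, so the 50% equal-tailed interval is β₀ = -0.96 ± z·0.88 with z = 0.674.
Half-width: 0.674 × 0.88 = 0.594.
-0.96 − 0.594 = -1.554; -0.96 + 0.594 = -0.366.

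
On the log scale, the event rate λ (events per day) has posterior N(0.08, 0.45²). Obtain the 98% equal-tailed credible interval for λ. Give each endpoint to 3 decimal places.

[0.380, 3.086]

On the log scale the 98% interval is 0.08 ± 2.326 × 0.45 = [-0.9669, 1.1269].
Exponentiate: [e^-0.9669, e^1.1269] = [0.380, 3.086].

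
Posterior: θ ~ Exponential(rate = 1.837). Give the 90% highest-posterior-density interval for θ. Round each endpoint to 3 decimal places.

The exponential density is strictly decreasing on [0, ∞), so the HPD interval is anchored at 0: [0, q] with P(θ ≤ q) = 0.90.
q = −ln(1 − 0.90) / 1.837 = 2.3026 / 1.837 = 1.253.

[0.000, 1.253]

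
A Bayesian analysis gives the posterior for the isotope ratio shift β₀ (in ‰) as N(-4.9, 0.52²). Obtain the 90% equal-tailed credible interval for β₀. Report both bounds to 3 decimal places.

The posterior is symmetric, so the 90% equal-tailed interval is β₀ = -4.9 ± z·0.52 with z = 1.645.
Half-width: 1.645 × 0.52 = 0.855.
-4.9 − 0.855 = -5.755; -4.9 + 0.855 = -4.045.

[-5.755, -4.045]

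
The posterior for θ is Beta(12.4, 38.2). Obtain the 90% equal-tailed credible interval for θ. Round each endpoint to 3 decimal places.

Posterior: Beta(12.4, 38.2).
Equal-tailed 90% interval: the 0.05 and 0.95 quantiles of Beta(12.4, 38.2).
Posterior mean ≈ 0.245, SD ≈ 0.060; a Normal approximation gives roughly [0.147, 0.344].
Exact: F⁻¹(0.05) = 0.153; F⁻¹(0.95) = 0.349.

[0.153, 0.349]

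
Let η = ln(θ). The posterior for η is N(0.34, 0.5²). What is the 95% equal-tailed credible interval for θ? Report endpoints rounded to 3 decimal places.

[0.527, 3.743]

On the log scale the 95% interval is 0.34 ± 1.960 × 0.5 = [-0.6400, 1.3200].
Exponentiate: [e^-0.6400, e^1.3200] = [0.527, 3.743].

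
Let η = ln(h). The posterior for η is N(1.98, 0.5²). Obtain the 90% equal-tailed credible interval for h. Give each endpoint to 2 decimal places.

[3.18, 16.48]

On the log scale the 90% interval is 1.98 ± 1.645 × 0.5 = [1.1576, 2.8024].
Exponentiate: [e^1.1576, e^2.8024] = [3.18, 16.48].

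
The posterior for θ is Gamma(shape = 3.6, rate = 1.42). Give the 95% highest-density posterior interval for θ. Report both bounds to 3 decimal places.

The posterior is unimodal and skewed, so the HPD interval has equal density at both endpoints and is the shortest 95% interval.
Solving f(0.378) = f(5.168) with F(5.168) − F(0.378) = 0.95 gives [0.378, 5.168].
For comparison, the equal-tailed interval is [0.629, 5.747]; the HPD is narrower and shifted toward the mode.

[0.378, 5.168]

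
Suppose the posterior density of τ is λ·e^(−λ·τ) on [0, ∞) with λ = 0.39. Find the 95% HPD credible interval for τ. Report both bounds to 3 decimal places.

[0.000, 7.681]

The exponential density is strictly decreasing on [0, ∞), so the HPD interval is anchored at 0: [0, q] with P(τ ≤ q) = 0.95.
q = −ln(1 − 0.95) / 0.39 = 2.9957 / 0.39 = 7.681.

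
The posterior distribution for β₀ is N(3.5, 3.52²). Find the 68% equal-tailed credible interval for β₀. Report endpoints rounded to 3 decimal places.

The posterior is symmetric, so the 68% equal-tailed interval is β₀ = 3.5 ± z·3.52 with z = 0.994.
Half-width: 0.994 × 3.52 = 3.500.
3.5 − 3.500 = 0.000; 3.5 + 3.500 = 7.000.

[0.000, 7.000]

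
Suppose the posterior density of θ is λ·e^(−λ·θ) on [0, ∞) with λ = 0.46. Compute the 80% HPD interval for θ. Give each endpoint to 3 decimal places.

The exponential density is strictly decreasing on [0, ∞), so the HPD interval is anchored at 0: [0, q] with P(θ ≤ q) = 0.80.
q = −ln(1 − 0.80) / 0.46 = 1.6094 / 0.46 = 3.499.

[0.000, 3.499]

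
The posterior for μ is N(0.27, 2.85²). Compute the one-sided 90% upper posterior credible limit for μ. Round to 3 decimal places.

3.922

Need U with P(μ ≤ U) = 0.90: U = 0.27 + z_{0.1}·2.85.
z = 1.282; U = 0.27 + 1.282 × 2.85 = 3.922.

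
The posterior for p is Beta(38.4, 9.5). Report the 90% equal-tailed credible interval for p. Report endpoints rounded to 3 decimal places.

[0.701, 0.888]

Posterior: Beta(38.4, 9.5).
Equal-tailed 90% interval: the 0.05 and 0.95 quantiles of Beta(38.4, 9.5).
Posterior mean ≈ 0.802, SD ≈ 0.057; a Normal approximation gives roughly [0.708, 0.895].
Exact: F⁻¹(0.05) = 0.701; F⁻¹(0.95) = 0.888.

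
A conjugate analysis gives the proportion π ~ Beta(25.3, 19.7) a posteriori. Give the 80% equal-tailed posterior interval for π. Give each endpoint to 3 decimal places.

[0.467, 0.656]

Posterior: Beta(25.3, 19.7).
Equal-tailed 80% interval: the 0.1 and 0.9 quantiles of Beta(25.3, 19.7).
Posterior mean ≈ 0.562, SD ≈ 0.073; a Normal approximation gives roughly [0.468, 0.656].
Exact: F⁻¹(0.1) = 0.467; F⁻¹(0.9) = 0.656.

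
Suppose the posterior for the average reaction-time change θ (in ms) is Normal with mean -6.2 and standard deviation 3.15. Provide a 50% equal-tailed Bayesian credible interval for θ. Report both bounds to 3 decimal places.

The posterior is symmetric, so the 50% equal-tailed interval is θ = -6.2 ± z·3.15 with z = 0.674.
Half-width: 0.674 × 3.15 = 2.125.
-6.2 − 2.125 = -8.325; -6.2 + 2.125 = -4.075.

[-8.325, -4.075]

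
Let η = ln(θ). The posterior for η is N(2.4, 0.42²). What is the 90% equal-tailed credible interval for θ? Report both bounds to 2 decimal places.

On the log scale the 90% interval is 2.4 ± 1.645 × 0.42 = [1.7092, 3.0908].
Exponentiate: [e^1.7092, e^3.0908] = [5.52, 22.00].

[5.52, 22.00]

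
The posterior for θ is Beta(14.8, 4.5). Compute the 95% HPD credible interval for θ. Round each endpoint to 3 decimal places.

[0.582, 0.936]

The posterior is unimodal and skewed, so the HPD interval has equal density at both endpoints and is the shortest 95% interval.
Solving f(0.582) = f(0.936) with F(0.936) − F(0.582) = 0.95 gives [0.582, 0.936].
For comparison, the equal-tailed interval is [0.560, 0.921]; the HPD is narrower and shifted toward the mode.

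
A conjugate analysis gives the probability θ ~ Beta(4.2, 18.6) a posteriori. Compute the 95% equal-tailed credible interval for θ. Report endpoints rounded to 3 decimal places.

[0.057, 0.363]

Posterior: Beta(4.2, 18.6).
Equal-tailed 95% interval: the 0.025 and 0.975 quantiles of Beta(4.2, 18.6).
Posterior mean ≈ 0.184, SD ≈ 0.079; a Normal approximation gives roughly [0.028, 0.340].
Exact: F⁻¹(0.025) = 0.057; F⁻¹(0.975) = 0.363.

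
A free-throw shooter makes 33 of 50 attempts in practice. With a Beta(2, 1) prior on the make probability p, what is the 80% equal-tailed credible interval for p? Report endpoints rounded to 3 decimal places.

Posterior: Beta(2+33, 1+17) = Beta(35, 18).
Equal-tailed 80% interval: the 0.1 and 0.9 quantiles of Beta(35, 18).
Posterior mean ≈ 0.660, SD ≈ 0.064; a Normal approximation gives roughly [0.578, 0.743].
Exact: F⁻¹(0.1) = 0.576; F⁻¹(0.9) = 0.742.

[0.576, 0.742]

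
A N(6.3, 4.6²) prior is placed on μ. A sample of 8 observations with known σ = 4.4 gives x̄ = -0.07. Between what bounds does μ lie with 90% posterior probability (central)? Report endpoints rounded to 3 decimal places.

Posterior precision = 1/4.6² + 8/4.4² = 0.0473 + 0.4132 = 0.4605, so posterior SD = 1.4736.
Posterior mean = (6.3/4.6² + 8·-0.07/4.4²) / 0.4605 = 0.5837.
Interval: 0.5837 ± 1.645 × 1.4736 → [-1.840, 3.008].

[-1.840, 3.008]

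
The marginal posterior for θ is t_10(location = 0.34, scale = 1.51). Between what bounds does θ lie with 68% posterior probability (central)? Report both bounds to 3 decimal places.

[-1.240, 1.920]

The t_10 distribution is symmetric; the 68% interval is 0.34 ± t·1.51 with t_{0.84,10} = 1.046.
Half-width: 1.046 × 1.51 = 1.580.
0.34 − 1.580 = -1.240; 0.34 + 1.580 = 1.920.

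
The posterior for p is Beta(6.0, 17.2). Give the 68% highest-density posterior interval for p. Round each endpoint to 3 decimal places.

The posterior is unimodal and skewed, so the HPD interval has equal density at both endpoints and is the shortest 68% interval.
Solving f(0.155) = f(0.332) with F(0.332) − F(0.155) = 0.68 gives [0.155, 0.332].
For comparison, the equal-tailed interval is [0.169, 0.348]; the HPD is narrower and shifted toward the mode.

[0.155, 0.332]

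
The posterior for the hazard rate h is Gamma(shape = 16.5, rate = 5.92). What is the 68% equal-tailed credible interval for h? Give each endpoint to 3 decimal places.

Posterior: Gamma(shape 16.5, rate 5.92).
Equal-tailed 68% interval: Gamma(16.5, 5.92) quantiles at 0.16 and 0.84.
Posterior mean ≈ 2.787, SD ≈ 0.686; a Normal approximation gives roughly [2.105, 3.470].
Exact: lower = 2.111; upper = 3.462.

[2.111, 3.462]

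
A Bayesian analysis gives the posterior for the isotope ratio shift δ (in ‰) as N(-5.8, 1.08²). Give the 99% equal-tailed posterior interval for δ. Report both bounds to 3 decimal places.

The posterior is symmetric, so the 99% equal-tailed interval is δ = -5.8 ± z·1.08 with z = 2.576.
Half-width: 2.576 × 1.08 = 2.782.
-5.8 − 2.782 = -8.582; -5.8 + 2.782 = -3.018.

[-8.582, -3.018]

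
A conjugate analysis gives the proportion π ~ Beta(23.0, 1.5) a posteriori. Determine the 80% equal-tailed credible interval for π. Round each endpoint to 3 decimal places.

Posterior: Beta(23.0, 1.5).
Equal-tailed 80% interval: the 0.1 and 0.9 quantiles of Beta(23.0, 1.5).
Posterior mean ≈ 0.939, SD ≈ 0.047; a Normal approximation gives roughly [0.878, 1.000].
Exact: F⁻¹(0.1) = 0.874; F⁻¹(0.9) = 0.988.

[0.874, 0.988]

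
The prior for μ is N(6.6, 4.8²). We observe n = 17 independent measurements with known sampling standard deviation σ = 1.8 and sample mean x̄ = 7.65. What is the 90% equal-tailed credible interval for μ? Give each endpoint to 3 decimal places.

[6.926, 8.357]

Posterior precision = 1/4.8² + 17/1.8² = 0.0434 + 5.2469 = 5.2903, so posterior SD = 0.4348.
Posterior mean = (6.6/4.8² + 17·7.65/1.8²) / 5.2903 = 7.6414.
Interval: 7.6414 ± 1.645 × 0.4348 → [6.926, 8.357].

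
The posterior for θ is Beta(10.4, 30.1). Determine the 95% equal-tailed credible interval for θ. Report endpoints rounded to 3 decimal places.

Posterior: Beta(10.4, 30.1).
Equal-tailed 95% interval: the 0.025 and 0.975 quantiles of Beta(10.4, 30.1).
Posterior mean ≈ 0.257, SD ≈ 0.068; a Normal approximation gives roughly [0.124, 0.390].
Exact: F⁻¹(0.025) = 0.136; F⁻¹(0.975) = 0.400.

[0.136, 0.400]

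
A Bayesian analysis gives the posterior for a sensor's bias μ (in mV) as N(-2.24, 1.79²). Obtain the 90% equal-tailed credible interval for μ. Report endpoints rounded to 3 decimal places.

The posterior is symmetric, so the 90% equal-tailed interval is μ = -2.24 ± z·1.79 with z = 1.645.
Half-width: 1.645 × 1.79 = 2.944.
-2.24 − 2.944 = -5.184; -2.24 + 2.944 = 0.704.

[-5.184, 0.704]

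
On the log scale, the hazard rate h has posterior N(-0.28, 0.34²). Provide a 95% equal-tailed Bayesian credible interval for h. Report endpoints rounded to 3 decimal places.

On the log scale the 95% interval is -0.28 ± 1.960 × 0.34 = [-0.9464, 0.3864].
Exponentiate: [e^-0.9464, e^0.3864] = [0.388, 1.472].

[0.388, 1.472]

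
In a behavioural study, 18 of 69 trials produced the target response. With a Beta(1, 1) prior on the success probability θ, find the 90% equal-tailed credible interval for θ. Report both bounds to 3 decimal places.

Posterior: Beta(1+18, 1+51) = Beta(19, 52).
Equal-tailed 90% interval: the 0.05 and 0.95 quantiles of Beta(19, 52).
Posterior mean ≈ 0.268, SD ≈ 0.052; a Normal approximation gives roughly [0.182, 0.353].
Exact: F⁻¹(0.05) = 0.186; F⁻¹(0.95) = 0.357.

[0.186, 0.357]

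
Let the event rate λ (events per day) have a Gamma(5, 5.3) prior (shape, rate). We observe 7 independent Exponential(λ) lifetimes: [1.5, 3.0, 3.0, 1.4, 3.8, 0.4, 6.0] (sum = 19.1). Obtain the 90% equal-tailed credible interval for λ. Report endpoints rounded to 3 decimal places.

Posterior: Gamma(5+7, 5.3+19.1) = Gamma(12, 24.4) (shape, rate).
Equal-tailed 90% interval: Gamma(12, 24.4) quantiles at 0.05 and 0.95.
Posterior mean ≈ 0.492, SD ≈ 0.142; a Normal approximation gives roughly [0.258, 0.725].
Exact: lower = 0.284; upper = 0.746.

[0.284, 0.746]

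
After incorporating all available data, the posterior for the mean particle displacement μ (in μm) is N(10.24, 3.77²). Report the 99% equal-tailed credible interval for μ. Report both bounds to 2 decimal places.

The posterior is symmetric, so the 99% equal-tailed interval is μ = 10.24 ± z·3.77 with z = 2.576.
Half-width: 2.576 × 3.77 = 9.71.
10.24 − 9.71 = 0.53; 10.24 + 9.71 = 19.95.

[0.53, 19.95]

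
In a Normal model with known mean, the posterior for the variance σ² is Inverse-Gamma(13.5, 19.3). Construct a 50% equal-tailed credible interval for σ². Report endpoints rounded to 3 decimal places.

Inverse-Gamma(13.5, 19.3) quantiles: F⁻¹(0.25) and F⁻¹(0.75).
Equivalently, 1/σ² ~ Gamma(13.5, rate = 19.3); invert its 0.75 and 0.25 quantiles.
Posterior mean ≈ 1.544, SD ≈ 0.455; a Normal approximation gives roughly [1.237, 1.851].
Exact: lower = 1.224; upper = 1.775.

[1.224, 1.775]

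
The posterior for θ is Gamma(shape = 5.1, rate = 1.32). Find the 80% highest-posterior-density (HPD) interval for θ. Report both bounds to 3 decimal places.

The posterior is unimodal and skewed, so the HPD interval has equal density at both endpoints and is the shortest 80% interval.
Solving f(1.507) = f(5.565) with F(5.565) − F(1.507) = 0.80 gives [1.507, 5.565].
For comparison, the equal-tailed interval is [1.896, 6.154]; the HPD is narrower and shifted toward the mode.

[1.507, 5.565]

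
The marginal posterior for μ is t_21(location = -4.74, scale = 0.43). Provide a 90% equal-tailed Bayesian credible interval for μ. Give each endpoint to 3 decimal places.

[-5.480, -4.000]

The t_21 distribution is symmetric; the 90% interval is -4.74 ± t·0.43 with t_{0.95,21} = 1.721.
Half-width: 1.721 × 0.43 = 0.740.
-4.74 − 0.740 = -5.480; -4.74 + 0.740 = -4.000.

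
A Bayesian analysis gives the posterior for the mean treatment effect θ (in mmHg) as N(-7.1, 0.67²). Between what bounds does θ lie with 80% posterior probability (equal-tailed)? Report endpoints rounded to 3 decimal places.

The posterior is symmetric, so the 80% equal-tailed interval is θ = -7.1 ± z·0.67 with z = 1.282.
Half-width: 1.282 × 0.67 = 0.859.
-7.1 − 0.859 = -7.959; -7.1 + 0.859 = -6.241.

[-7.959, -6.241]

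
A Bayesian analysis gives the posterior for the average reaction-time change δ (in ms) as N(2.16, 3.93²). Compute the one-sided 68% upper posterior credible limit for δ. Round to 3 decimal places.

Need U with P(δ ≤ U) = 0.68: U = 2.16 + z_{0.32}·3.93.
z = 0.468; U = 2.16 + 0.468 × 3.93 = 3.998.

3.998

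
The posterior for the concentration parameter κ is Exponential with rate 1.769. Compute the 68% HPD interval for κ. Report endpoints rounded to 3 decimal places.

The exponential density is strictly decreasing on [0, ∞), so the HPD interval is anchored at 0: [0, q] with P(κ ≤ q) = 0.68.
q = −ln(1 − 0.68) / 1.769 = 1.1394 / 1.769 = 0.644.

[0.000, 0.644]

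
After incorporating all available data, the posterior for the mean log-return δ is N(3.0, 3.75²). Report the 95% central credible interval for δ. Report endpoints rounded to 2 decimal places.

[-4.35, 10.35]

The posterior is symmetric, so the 95% equal-tailed interval is δ = 3.0 ± z·3.75 with z = 1.960.
Half-width: 1.960 × 3.75 = 7.35.
3.0 − 7.35 = -4.35; 3.0 + 7.35 = 10.35.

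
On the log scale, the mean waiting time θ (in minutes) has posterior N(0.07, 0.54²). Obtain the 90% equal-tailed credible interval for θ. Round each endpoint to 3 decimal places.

[0.441, 2.607]

On the log scale the 90% interval is 0.07 ± 1.645 × 0.54 = [-0.8182, 0.9582].
Exponentiate: [e^-0.8182, e^0.9582] = [0.441, 2.607].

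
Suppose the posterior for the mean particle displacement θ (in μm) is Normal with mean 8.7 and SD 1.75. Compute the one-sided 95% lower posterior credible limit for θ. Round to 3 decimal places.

Need L with P(θ ≥ L) = 0.95: L = 8.7 − z_{0.05}·1.75.
z = 1.645; L = 8.7 − 1.645 × 1.75 = 5.822.

5.822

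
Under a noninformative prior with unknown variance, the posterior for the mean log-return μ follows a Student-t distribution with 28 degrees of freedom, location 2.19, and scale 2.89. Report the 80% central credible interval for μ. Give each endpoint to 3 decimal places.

[-1.603, 5.983]

The t_28 distribution is symmetric; the 80% interval is 2.19 ± t·2.89 with t_{0.9,28} = 1.313.
Half-width: 1.313 × 2.89 = 3.793.
2.19 − 3.793 = -1.603; 2.19 + 3.793 = 5.983.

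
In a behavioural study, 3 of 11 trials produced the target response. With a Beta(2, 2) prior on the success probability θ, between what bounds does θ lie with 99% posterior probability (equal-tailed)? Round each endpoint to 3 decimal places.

[0.087, 0.658]

Posterior: Beta(2+3, 2+8) = Beta(5, 10).
Equal-tailed 99% interval: the 0.005 and 0.995 quantiles of Beta(5, 10).
Posterior mean ≈ 0.333, SD ≈ 0.118; a Normal approximation gives roughly [0.030, 0.637].
Exact: F⁻¹(0.005) = 0.087; F⁻¹(0.995) = 0.658.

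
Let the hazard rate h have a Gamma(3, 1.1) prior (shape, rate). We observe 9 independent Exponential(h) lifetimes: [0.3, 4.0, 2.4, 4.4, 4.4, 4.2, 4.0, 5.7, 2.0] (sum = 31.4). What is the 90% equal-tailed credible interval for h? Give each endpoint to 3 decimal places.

Posterior: Gamma(3+9, 1.1+31.4) = Gamma(12, 32.5) (shape, rate).
Equal-tailed 90% interval: Gamma(12, 32.5) quantiles at 0.05 and 0.95.
Posterior mean ≈ 0.369, SD ≈ 0.107; a Normal approximation gives roughly [0.194, 0.545].
Exact: lower = 0.213; upper = 0.560.

[0.213, 0.560]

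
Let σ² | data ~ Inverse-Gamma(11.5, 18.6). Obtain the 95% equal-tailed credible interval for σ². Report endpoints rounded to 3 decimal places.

[0.977, 3.183]

Inverse-Gamma(11.5, 18.6) quantiles: F⁻¹(0.025) and F⁻¹(0.975).
Equivalently, 1/σ² ~ Gamma(11.5, rate = 18.6); invert its 0.975 and 0.025 quantiles.
Posterior mean ≈ 1.771, SD ≈ 0.575; a Normal approximation gives roughly [0.645, 2.898].
Exact: lower = 0.977; upper = 3.183.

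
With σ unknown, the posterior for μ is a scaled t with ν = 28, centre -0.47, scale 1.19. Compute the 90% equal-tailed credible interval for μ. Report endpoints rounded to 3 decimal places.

[-2.494, 1.554]

The t_28 distribution is symmetric; the 90% interval is -0.47 ± t·1.19 with t_{0.95,28} = 1.701.
Half-width: 1.701 × 1.19 = 2.024.
-0.47 − 2.024 = -2.494; -0.47 + 2.024 = 1.554.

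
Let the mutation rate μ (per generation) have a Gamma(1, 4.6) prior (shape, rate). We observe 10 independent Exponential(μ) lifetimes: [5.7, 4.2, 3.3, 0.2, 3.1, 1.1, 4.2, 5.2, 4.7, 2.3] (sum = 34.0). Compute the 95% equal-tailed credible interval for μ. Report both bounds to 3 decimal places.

Posterior: Gamma(1+10, 4.6+34.0) = Gamma(11, 38.6) (shape, rate).
Equal-tailed 95% interval: Gamma(11, 38.6) quantiles at 0.025 and 0.975.
Posterior mean ≈ 0.285, SD ≈ 0.086; a Normal approximation gives roughly [0.117, 0.453].
Exact: lower = 0.142; upper = 0.476.

[0.142, 0.476]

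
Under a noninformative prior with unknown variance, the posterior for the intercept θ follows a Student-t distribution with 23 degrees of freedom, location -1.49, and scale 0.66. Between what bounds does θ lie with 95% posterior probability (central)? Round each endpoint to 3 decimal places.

[-2.855, -0.125]

The t_23 distribution is symmetric; the 95% interval is -1.49 ± t·0.66 with t_{0.975,23} = 2.069.
Half-width: 2.069 × 0.66 = 1.365.
-1.49 − 1.365 = -2.855; -1.49 + 1.365 = -0.125.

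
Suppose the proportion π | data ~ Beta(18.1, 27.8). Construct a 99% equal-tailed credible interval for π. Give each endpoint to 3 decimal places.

[0.223, 0.583]

Posterior: Beta(18.1, 27.8).
Equal-tailed 99% interval: the 0.005 and 0.995 quantiles of Beta(18.1, 27.8).
Posterior mean ≈ 0.394, SD ≈ 0.071; a Normal approximation gives roughly [0.211, 0.578].
Exact: F⁻¹(0.005) = 0.223; F⁻¹(0.995) = 0.583.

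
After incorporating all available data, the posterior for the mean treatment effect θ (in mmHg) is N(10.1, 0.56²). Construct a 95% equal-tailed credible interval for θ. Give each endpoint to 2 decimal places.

The posterior is symmetric, so the 95% equal-tailed interval is θ = 10.1 ± z·0.56 with z = 1.960.
Half-width: 1.960 × 0.56 = 1.10.
10.1 − 1.10 = 9.00; 10.1 + 1.10 = 11.20.

[9.00, 11.20]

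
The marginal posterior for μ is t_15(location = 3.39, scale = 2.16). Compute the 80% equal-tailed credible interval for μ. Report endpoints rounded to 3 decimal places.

[0.494, 6.286]

The t_15 distribution is symmetric; the 80% interval is 3.39 ± t·2.16 with t_{0.9,15} = 1.341.
Half-width: 1.341 × 2.16 = 2.896.
3.39 − 2.896 = 0.494; 3.39 + 2.896 = 6.286.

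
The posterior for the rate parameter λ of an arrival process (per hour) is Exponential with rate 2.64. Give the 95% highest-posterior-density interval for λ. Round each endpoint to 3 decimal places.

[0.000, 1.135]

The exponential density is strictly decreasing on [0, ∞), so the HPD interval is anchored at 0: [0, q] with P(λ ≤ q) = 0.95.
q = −ln(1 − 0.95) / 2.64 = 2.9957 / 2.64 = 1.135.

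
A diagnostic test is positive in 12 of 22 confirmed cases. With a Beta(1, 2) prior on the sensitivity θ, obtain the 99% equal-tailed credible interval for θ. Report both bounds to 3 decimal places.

[0.274, 0.760]

Posterior: Beta(1+12, 2+10) = Beta(13, 12).
Equal-tailed 99% interval: the 0.005 and 0.995 quantiles of Beta(13, 12).
Posterior mean ≈ 0.520, SD ≈ 0.098; a Normal approximation gives roughly [0.268, 0.772].
Exact: F⁻¹(0.005) = 0.274; F⁻¹(0.995) = 0.760.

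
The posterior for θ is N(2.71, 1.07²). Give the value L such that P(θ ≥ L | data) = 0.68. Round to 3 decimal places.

Need L with P(θ ≥ L) = 0.68: L = 2.71 − z_{0.32}·1.07.
z = 0.468; L = 2.71 − 0.468 × 1.07 = 2.210.

2.210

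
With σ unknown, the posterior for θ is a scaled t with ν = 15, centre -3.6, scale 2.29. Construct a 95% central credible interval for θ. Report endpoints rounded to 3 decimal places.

The t_15 distribution is symmetric; the 95% interval is -3.6 ± t·2.29 with t_{0.975,15} = 2.131.
Half-width: 2.131 × 2.29 = 4.881.
-3.6 − 4.881 = -8.481; -3.6 + 4.881 = 1.281.

[-8.481, 1.281]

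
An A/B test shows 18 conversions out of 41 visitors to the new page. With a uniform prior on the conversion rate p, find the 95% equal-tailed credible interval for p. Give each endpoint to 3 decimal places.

Posterior: Beta(1+18, 1+23) = Beta(19, 24).
Equal-tailed 95% interval: the 0.025 and 0.975 quantiles of Beta(19, 24).
Posterior mean ≈ 0.442, SD ≈ 0.075; a Normal approximation gives roughly [0.295, 0.589].
Exact: F⁻¹(0.025) = 0.298; F⁻¹(0.975) = 0.590.

[0.298, 0.590]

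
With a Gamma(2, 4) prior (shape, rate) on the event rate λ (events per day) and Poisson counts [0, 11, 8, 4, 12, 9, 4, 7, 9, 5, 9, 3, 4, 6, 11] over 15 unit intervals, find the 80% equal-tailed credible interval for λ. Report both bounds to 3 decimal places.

[4.798, 6.172]

Posterior: Gamma(2+102, 4+15) = Gamma(104, 19) (shape, rate).
Equal-tailed 80% interval: Gamma(104, 19) quantiles at 0.1 and 0.9.
Posterior mean ≈ 5.474, SD ≈ 0.537; a Normal approximation gives roughly [4.786, 6.162].
Exact: lower = 4.798; upper = 6.172.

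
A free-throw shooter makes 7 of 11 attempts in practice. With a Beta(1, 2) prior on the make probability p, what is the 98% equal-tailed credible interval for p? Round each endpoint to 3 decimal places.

Posterior: Beta(1+7, 2+4) = Beta(8, 6).
Equal-tailed 98% interval: the 0.01 and 0.99 quantiles of Beta(8, 6).
Posterior mean ≈ 0.571, SD ≈ 0.128; a Normal approximation gives roughly [0.274, 0.869].
Exact: F⁻¹(0.01) = 0.273; F⁻¹(0.99) = 0.841.

[0.273, 0.841]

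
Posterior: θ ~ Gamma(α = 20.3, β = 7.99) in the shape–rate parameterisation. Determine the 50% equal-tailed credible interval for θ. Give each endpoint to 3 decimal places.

[2.141, 2.895]

Posterior: Gamma(shape 20.3, rate 7.99).
Equal-tailed 50% interval: Gamma(20.3, 7.99) quantiles at 0.25 and 0.75.
Posterior mean ≈ 2.541, SD ≈ 0.564; a Normal approximation gives roughly [2.160, 2.921].
Exact: lower = 2.141; upper = 2.895.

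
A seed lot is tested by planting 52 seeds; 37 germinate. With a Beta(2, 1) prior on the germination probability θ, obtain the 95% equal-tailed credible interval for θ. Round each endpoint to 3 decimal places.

[0.584, 0.820]

Posterior: Beta(2+37, 1+15) = Beta(39, 16).
Equal-tailed 95% interval: the 0.025 and 0.975 quantiles of Beta(39, 16).
Posterior mean ≈ 0.709, SD ≈ 0.061; a Normal approximation gives roughly [0.590, 0.828].
Exact: F⁻¹(0.025) = 0.584; F⁻¹(0.975) = 0.820.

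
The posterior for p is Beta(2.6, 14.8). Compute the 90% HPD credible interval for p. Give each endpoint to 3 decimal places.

[0.021, 0.272]

The posterior is unimodal and skewed, so the HPD interval has equal density at both endpoints and is the shortest 90% interval.
Solving f(0.021) = f(0.272) with F(0.272) − F(0.021) = 0.90 gives [0.021, 0.272].
For comparison, the equal-tailed interval is [0.039, 0.306]; the HPD is narrower and shifted toward the mode.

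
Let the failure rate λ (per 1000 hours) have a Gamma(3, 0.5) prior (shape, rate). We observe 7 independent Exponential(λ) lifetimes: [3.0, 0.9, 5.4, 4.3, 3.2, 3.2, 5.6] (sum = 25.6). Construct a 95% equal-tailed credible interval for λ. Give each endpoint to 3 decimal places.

[0.184, 0.655]

Posterior: Gamma(3+7, 0.5+25.6) = Gamma(10, 26.1) (shape, rate).
Equal-tailed 95% interval: Gamma(10, 26.1) quantiles at 0.025 and 0.975.
Posterior mean ≈ 0.383, SD ≈ 0.121; a Normal approximation gives roughly [0.146, 0.621].
Exact: lower = 0.184; upper = 0.655.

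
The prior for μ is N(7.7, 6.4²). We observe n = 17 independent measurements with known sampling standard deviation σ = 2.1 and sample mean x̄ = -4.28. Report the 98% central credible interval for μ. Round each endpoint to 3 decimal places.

[-5.386, -3.023]

Posterior precision = 1/6.4² + 17/2.1² = 0.0244 + 3.8549 = 3.8793, so posterior SD = 0.5077.
Posterior mean = (7.7/6.4² + 17·-4.28/2.1²) / 3.8793 = -4.2046.
Interval: -4.2046 ± 2.326 × 0.5077 → [-5.386, -3.023].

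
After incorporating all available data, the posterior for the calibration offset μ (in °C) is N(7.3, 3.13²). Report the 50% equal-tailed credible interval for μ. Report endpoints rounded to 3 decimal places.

The posterior is symmetric, so the 50% equal-tailed interval is μ = 7.3 ± z·3.13 with z = 0.674.
Half-width: 0.674 × 3.13 = 2.111.
7.3 − 2.111 = 5.189; 7.3 + 2.111 = 9.411.

[5.189, 9.411]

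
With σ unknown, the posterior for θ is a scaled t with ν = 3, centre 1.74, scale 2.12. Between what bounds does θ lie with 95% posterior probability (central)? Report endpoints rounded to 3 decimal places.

The t_3 distribution is symmetric; the 95% interval is 1.74 ± t·2.12 with t_{0.975,3} = 3.182.
Half-width: 3.182 × 2.12 = 6.747.
1.74 − 6.747 = -5.007; 1.74 + 6.747 = 8.487.

[-5.007, 8.487]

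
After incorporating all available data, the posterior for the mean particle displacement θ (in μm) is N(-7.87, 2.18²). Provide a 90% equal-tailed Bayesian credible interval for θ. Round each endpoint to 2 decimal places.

The posterior is symmetric, so the 90% equal-tailed interval is θ = -7.87 ± z·2.18 with z = 1.645.
Half-width: 1.645 × 2.18 = 3.59.
-7.87 − 3.59 = -11.46; -7.87 + 3.59 = -4.28.

[-11.46, -4.28]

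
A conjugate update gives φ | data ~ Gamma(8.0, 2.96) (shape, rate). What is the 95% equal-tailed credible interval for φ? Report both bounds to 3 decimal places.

Posterior: Gamma(shape 8.0, rate 2.96).
Equal-tailed 95% interval: Gamma(8.0, 2.96) quantiles at 0.025 and 0.975.
Posterior mean ≈ 2.703, SD ≈ 0.956; a Normal approximation gives roughly [0.830, 4.576].
Exact: lower = 1.167; upper = 4.873.

[1.167, 4.873]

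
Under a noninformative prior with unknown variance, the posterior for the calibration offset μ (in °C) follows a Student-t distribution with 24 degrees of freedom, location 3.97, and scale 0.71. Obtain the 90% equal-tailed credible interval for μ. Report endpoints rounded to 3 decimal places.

[2.755, 5.185]

The t_24 distribution is symmetric; the 90% interval is 3.97 ± t·0.71 with t_{0.95,24} = 1.711.
Half-width: 1.711 × 0.71 = 1.215.
3.97 − 1.215 = 2.755; 3.97 + 1.215 = 5.185.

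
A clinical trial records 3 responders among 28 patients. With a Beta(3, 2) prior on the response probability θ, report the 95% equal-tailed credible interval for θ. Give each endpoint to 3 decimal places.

Posterior: Beta(3+3, 2+25) = Beta(6, 27).
Equal-tailed 95% interval: the 0.025 and 0.975 quantiles of Beta(6, 27).
Posterior mean ≈ 0.182, SD ≈ 0.066; a Normal approximation gives roughly [0.052, 0.311].
Exact: F⁻¹(0.025) = 0.072; F⁻¹(0.975) = 0.328.

[0.072, 0.328]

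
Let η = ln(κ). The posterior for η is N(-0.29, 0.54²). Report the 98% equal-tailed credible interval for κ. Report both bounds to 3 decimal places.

On the log scale the 98% interval is -0.29 ± 2.326 × 0.54 = [-1.5462, 0.9662].
Exponentiate: [e^-1.5462, e^0.9662] = [0.213, 2.628].

[0.213, 2.628]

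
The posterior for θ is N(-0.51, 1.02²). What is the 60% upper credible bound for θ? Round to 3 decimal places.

-0.252

Need U with P(θ ≤ U) = 0.60: U = -0.51 + z_{0.4}·1.02.
z = 0.253; U = -0.51 + 0.253 × 1.02 = -0.252.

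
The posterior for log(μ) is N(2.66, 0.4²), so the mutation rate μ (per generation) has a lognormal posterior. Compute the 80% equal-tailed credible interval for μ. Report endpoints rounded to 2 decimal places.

[8.56, 23.87]

On the log scale the 80% interval is 2.66 ± 1.282 × 0.4 = [2.1474, 3.1726].
Exponentiate: [e^2.1474, e^3.1726] = [8.56, 23.87].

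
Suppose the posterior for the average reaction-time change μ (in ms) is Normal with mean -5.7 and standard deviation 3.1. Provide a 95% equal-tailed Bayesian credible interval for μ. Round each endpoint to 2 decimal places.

[-11.78, 0.38]

The posterior is symmetric, so the 95% equal-tailed interval is μ = -5.7 ± z·3.1 with z = 1.960.
Half-width: 1.960 × 3.1 = 6.08.
-5.7 − 6.08 = -11.78; -5.7 + 6.08 = 0.38.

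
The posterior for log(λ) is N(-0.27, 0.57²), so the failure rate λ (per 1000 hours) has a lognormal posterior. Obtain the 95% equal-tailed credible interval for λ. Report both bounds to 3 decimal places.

[0.250, 2.333]

On the log scale the 95% interval is -0.27 ± 1.960 × 0.57 = [-1.3872, 0.8472].
Exponentiate: [e^-1.3872, e^0.8472] = [0.250, 2.333].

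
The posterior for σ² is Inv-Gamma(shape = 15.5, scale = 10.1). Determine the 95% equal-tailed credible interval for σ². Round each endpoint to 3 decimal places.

[0.419, 1.152]

Inverse-Gamma(15.5, 10.1) quantiles: F⁻¹(0.025) and F⁻¹(0.975).
Equivalently, 1/σ² ~ Gamma(15.5, rate = 10.1); invert its 0.975 and 0.025 quantiles.
Posterior mean ≈ 0.697, SD ≈ 0.190; a Normal approximation gives roughly [0.325, 1.068].
Exact: lower = 0.419; upper = 1.152.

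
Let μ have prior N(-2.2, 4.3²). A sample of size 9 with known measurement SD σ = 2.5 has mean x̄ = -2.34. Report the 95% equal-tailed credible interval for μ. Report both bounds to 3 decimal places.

Posterior precision = 1/4.3² + 9/2.5² = 0.0541 + 1.4400 = 1.4941, so posterior SD = 0.8181.
Posterior mean = (-2.2/4.3² + 9·-2.34/2.5²) / 1.4941 = -2.3349.
Interval: -2.3349 ± 1.960 × 0.8181 → [-3.938, -0.731].

[-3.938, -0.731]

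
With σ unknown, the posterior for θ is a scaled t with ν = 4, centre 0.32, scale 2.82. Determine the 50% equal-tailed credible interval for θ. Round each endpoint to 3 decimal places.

The t_4 distribution is symmetric; the 50% interval is 0.32 ± t·2.82 with t_{0.75,4} = 0.741.
Half-width: 0.741 × 2.82 = 2.089.
0.32 − 2.089 = -1.769; 0.32 + 2.089 = 2.409.

[-1.769, 2.409]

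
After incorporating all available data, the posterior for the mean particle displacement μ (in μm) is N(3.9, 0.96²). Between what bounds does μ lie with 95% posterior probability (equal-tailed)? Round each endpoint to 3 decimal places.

[2.018, 5.782]

The posterior is symmetric, so the 95% equal-tailed interval is μ = 3.9 ± z·0.96 with z = 1.960.
Half-width: 1.960 × 0.96 = 1.882.
3.9 − 1.882 = 2.018; 3.9 + 1.882 = 5.782.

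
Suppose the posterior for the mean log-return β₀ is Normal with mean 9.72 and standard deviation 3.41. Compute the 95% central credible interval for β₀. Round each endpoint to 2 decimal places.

The posterior is symmetric, so the 95% equal-tailed interval is β₀ = 9.72 ± z·3.41 with z = 1.960.
Half-width: 1.960 × 3.41 = 6.68.
9.72 − 6.68 = 3.04; 9.72 + 6.68 = 16.40.

[3.04, 16.40]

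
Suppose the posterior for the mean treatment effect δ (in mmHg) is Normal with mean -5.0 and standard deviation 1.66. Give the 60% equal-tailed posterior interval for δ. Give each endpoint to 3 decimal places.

The posterior is symmetric, so the 60% equal-tailed interval is δ = -5.0 ± z·1.66 with z = 0.842.
Half-width: 0.842 × 1.66 = 1.397.
-5.0 − 1.397 = -6.397; -5.0 + 1.397 = -3.603.

[-6.397, -3.603]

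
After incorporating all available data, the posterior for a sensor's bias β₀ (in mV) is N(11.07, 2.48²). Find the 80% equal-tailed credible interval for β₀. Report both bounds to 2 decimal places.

[7.89, 14.25]

The posterior is symmetric, so the 80% equal-tailed interval is β₀ = 11.07 ± z·2.48 with z = 1.282.
Half-width: 1.282 × 2.48 = 3.18.
11.07 − 3.18 = 7.89; 11.07 + 3.18 = 14.25.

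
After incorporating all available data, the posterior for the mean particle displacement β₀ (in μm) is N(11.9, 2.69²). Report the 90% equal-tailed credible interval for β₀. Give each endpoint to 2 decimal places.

[7.48, 16.32]

The posterior is symmetric, so the 90% equal-tailed interval is β₀ = 11.9 ± z·2.69 with z = 1.645.
Half-width: 1.645 × 2.69 = 4.42.
11.9 − 4.42 = 7.48; 11.9 + 4.42 = 16.32.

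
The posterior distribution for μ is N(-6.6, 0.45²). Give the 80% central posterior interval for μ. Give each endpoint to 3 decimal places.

[-7.177, -6.023]

The posterior is symmetric, so the 80% equal-tailed interval is μ = -6.6 ± z·0.45 with z = 1.282.
Half-width: 1.282 × 0.45 = 0.577.
-6.6 − 0.577 = -7.177; -6.6 + 0.577 = -6.023.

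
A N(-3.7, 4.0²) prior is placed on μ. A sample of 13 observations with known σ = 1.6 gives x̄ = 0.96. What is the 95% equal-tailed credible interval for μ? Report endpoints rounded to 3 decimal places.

[0.039, 1.768]

Posterior precision = 1/4.0² + 13/1.6² = 0.0625 + 5.0781 = 5.1406, so posterior SD = 0.4411.
Posterior mean = (-3.7/4.0² + 13·0.96/1.6²) / 5.1406 = 0.9033.
Interval: 0.9033 ± 1.960 × 0.4411 → [0.039, 1.768].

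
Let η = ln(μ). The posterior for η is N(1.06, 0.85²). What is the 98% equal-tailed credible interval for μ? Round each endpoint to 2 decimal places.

[0.40, 20.85]

On the log scale the 98% interval is 1.06 ± 2.326 × 0.85 = [-0.9174, 3.0374].
Exponentiate: [e^-0.9174, e^3.0374] = [0.40, 20.85].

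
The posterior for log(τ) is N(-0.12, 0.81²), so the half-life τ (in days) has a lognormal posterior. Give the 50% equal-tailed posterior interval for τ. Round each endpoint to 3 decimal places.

[0.514, 1.532]

On the log scale the 50% interval is -0.12 ± 0.674 × 0.81 = [-0.6663, 0.4263].
Exponentiate: [e^-0.6663, e^0.4263] = [0.514, 1.532].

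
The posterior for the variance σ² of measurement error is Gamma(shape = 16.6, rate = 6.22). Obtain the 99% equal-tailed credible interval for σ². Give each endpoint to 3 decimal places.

Posterior: Gamma(shape 16.6, rate 6.22).
Equal-tailed 99% interval: Gamma(16.6, 6.22) quantiles at 0.005 and 0.995.
Posterior mean ≈ 2.669, SD ≈ 0.655; a Normal approximation gives roughly [0.982, 4.356].
Exact: lower = 1.282; upper = 4.655.

[1.282, 4.655]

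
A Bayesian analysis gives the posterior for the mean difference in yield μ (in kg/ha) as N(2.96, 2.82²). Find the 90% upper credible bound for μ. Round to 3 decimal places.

6.574

Need U with P(μ ≤ U) = 0.90: U = 2.96 + z_{0.1}·2.82.
z = 1.282; U = 2.96 + 1.282 × 2.82 = 6.574.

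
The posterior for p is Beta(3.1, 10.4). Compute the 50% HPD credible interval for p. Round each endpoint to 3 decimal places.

[0.117, 0.263]

The posterior is unimodal and skewed, so the HPD interval has equal density at both endpoints and is the shortest 50% interval.
Solving f(0.117) = f(0.263) with F(0.263) − F(0.117) = 0.50 gives [0.117, 0.263].
For comparison, the equal-tailed interval is [0.146, 0.299]; the HPD is narrower and shifted toward the mode.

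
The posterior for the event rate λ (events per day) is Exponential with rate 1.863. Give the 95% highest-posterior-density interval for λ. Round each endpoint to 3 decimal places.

The exponential density is strictly decreasing on [0, ∞), so the HPD interval is anchored at 0: [0, q] with P(λ ≤ q) = 0.95.
q = −ln(1 − 0.95) / 1.863 = 2.9957 / 1.863 = 1.608.

[0.000, 1.608]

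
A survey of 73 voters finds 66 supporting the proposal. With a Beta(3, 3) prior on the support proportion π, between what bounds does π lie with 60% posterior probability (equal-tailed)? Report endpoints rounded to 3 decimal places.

Posterior: Beta(3+66, 3+7) = Beta(69, 10).
Equal-tailed 60% interval: the 0.2 and 0.8 quantiles of Beta(69, 10).
Posterior mean ≈ 0.873, SD ≈ 0.037; a Normal approximation gives roughly [0.842, 0.905].
Exact: F⁻¹(0.2) = 0.843; F⁻¹(0.8) = 0.905.

[0.843, 0.905]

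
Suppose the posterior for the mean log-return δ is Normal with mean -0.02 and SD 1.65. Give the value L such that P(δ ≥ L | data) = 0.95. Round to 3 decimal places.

-2.734

Need L with P(δ ≥ L) = 0.95: L = -0.02 − z_{0.05}·1.65.
z = 1.645; L = -0.02 − 1.645 × 1.65 = -2.734.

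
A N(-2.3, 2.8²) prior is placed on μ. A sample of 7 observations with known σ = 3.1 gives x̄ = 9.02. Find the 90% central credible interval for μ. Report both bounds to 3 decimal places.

Posterior precision = 1/2.8² + 7/3.1² = 0.1276 + 0.7284 = 0.8560, so posterior SD = 1.0809.
Posterior mean = (-2.3/2.8² + 7·9.02/3.1²) / 0.8560 = 7.3331.
Interval: 7.3331 ± 1.645 × 1.0809 → [5.555, 9.111].

[5.555, 9.111]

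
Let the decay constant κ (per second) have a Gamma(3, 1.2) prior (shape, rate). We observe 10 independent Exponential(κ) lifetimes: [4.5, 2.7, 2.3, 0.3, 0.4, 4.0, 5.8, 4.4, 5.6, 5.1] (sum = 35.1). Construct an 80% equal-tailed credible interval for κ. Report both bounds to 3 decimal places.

[0.238, 0.490]

Posterior: Gamma(3+10, 1.2+35.1) = Gamma(13, 36.3) (shape, rate).
Equal-tailed 80% interval: Gamma(13, 36.3) quantiles at 0.1 and 0.9.
Posterior mean ≈ 0.358, SD ≈ 0.099; a Normal approximation gives roughly [0.231, 0.485].
Exact: lower = 0.238; upper = 0.490.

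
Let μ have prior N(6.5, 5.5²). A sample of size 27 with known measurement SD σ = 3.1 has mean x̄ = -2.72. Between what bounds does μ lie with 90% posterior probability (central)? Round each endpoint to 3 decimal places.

[-3.588, -1.637]

Posterior precision = 1/5.5² + 27/3.1² = 0.0331 + 2.8096 = 2.8426, so posterior SD = 0.5931.
Posterior mean = (6.5/5.5² + 27·-2.72/3.1²) / 2.8426 = -2.6128.
Interval: -2.6128 ± 1.645 × 0.5931 → [-3.588, -1.637].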